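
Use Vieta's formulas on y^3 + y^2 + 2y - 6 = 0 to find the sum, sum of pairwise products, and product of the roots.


Monic cubic y^3+by^2+cy+d=0: sum=-b, pairwise sum=c, product=-d.
b=1, c=2, d=-6
r1+r2+r3 = -1
r1r2+r1r3+r2r3 = 2
r1r2r3 = 6


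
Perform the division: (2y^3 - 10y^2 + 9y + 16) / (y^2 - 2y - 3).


(2y^3 - 10y^2 + 9y + 16) / (y^2 - 2y - 3)
Step 1: 2y * (y^2 - 2y - 3) = 2y^3 - 4y^2 - 6y; subtract.
Step 2: -6 * (y^2 - 2y - 3) = -6y^2 + 12y + 18; subtract.
Quotient: 2y - 6, Remainder: 3y - 2


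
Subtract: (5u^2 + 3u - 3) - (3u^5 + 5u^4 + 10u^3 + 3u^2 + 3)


Distribute the minus sign:
  (5u^2 + 3u - 3)
- (3u^5 + 5u^4 + 10u^3 + 3u^2 + 3)
Negate second polynomial: -3u^5 - 5u^4 - 10u^3 - 3u^2 - 3
Add: -3u^5 - 5u^4 - 10u^3 + 2u^2 + 3u - 6


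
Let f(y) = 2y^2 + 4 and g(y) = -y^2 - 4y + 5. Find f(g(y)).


Substitute g(y) into f:
f(g(y)) = 2*(-y^2 - 4y + 5)^2 + 4
(-y^2 - 4y + 5)^2 = y^4 + 8y^3 + 6y^2 - 40y + 25
Expand and combine: 2y^4 + 16y^3 + 12y^2 - 80y + 54


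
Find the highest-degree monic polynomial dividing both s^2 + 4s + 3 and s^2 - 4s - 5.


Factor each:
  s^2 + 4s + 3 = (s + 1)(s + 3)
  s^2 - 4s - 5 = (s + 1)(s - 5)
Common monic factor: s + 1


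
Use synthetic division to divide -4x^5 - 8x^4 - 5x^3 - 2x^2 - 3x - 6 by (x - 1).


Synthetic division with c = 1. Coefficients: -4, -8, -5, -2, -3, -6
Bring down -4.
  -4 * 1 = -4; -4 - 8 = -12
  -12 * 1 = -12; -12 - 5 = -17
  -17 * 1 = -17; -17 - 2 = -19
  -19 * 1 = -19; -19 - 3 = -22
  -22 * 1 = -22; -22 - 6 = -28
Quotient: -4x^4 - 12x^3 - 17x^2 - 19x - 22, Remainder: -28


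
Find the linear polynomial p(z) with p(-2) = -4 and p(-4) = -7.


p(z) = mz + b. Using p(-2)=-4, p(-4)=-7:
m = (-4 + 7)/(-2 + 4) = 3/2 = 3/2
b = -4 - m*(-2) = -4 + 3 = -1
p(z) = (3/2)z - 1


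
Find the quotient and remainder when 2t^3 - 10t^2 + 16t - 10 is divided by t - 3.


(2t^3 - 10t^2 + 16t - 10) / (t - 3)
Step 1: 2t^2 * (t - 3) = 2t^3 - 6t^2; subtract.
Step 2: -4t * (t - 3) = -4t^2 + 12t; subtract.
Step 3: 4 * (t - 3) = 4t - 12; subtract.
Quotient: 2t^2 - 4t + 4, Remainder: 2


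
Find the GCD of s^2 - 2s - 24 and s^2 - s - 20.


Factor each:
  s^2 - 2s - 24 = (s + 4)(s - 6)
  s^2 - s - 20 = (s + 4)(s - 5)
Common monic factor: s + 4


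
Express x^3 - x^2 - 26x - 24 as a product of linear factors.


Try integer roots (divisors of -24). x=-1: p(-1)=0.
Divide out (x + 1): quotient is x^2 - 2x - 24.
Factor the quadratic: (x + 4)(x - 6)
Result: (x + 1)(x + 4)(x - 6)


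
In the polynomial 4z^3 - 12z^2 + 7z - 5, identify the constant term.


Read off the constant term: -5


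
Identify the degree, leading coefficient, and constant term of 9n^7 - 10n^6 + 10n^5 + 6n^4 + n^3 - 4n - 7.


Highest power of n is 7, with coefficient 9. Constant term is -7.
Degree = 7, leading coefficient = 9, constant term = -7


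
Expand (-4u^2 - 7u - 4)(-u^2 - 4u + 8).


Distribute each term of the first polynomial:
  (-4u^2)(-u^2 - 4u + 8) = 4u^4 + 16u^3 - 32u^2
  (-7u)(-u^2 - 4u + 8) = 7u^3 + 28u^2 - 56u
  (-4)(-u^2 - 4u + 8) = 4u^2 + 16u - 32
Sum: 4u^4 + 23u^3 - 40u - 32


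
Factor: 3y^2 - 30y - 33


Roots satisfy r1 + r2 = -b/a = 10 and r1*r2 = c/a = -11.
So r1 = -1, r2 = 11.
3y^2 - 30y - 33 = 3(y - r1)(y - r2) = 3(y + 1)(y - 11)


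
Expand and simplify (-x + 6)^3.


Expand (-x + 6)^3 by repeated multiplication:
  (-x + 6)^2 = x^2 - 12x + 36
= -x^3 + 18x^2 - 108x + 216


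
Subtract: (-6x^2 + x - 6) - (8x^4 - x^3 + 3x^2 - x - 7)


Distribute the minus sign:
  (-6x^2 + x - 6)
- (8x^4 - x^3 + 3x^2 - x - 7)
Negate second polynomial: -8x^4 + x^3 - 3x^2 + x + 7
Add: -8x^4 + x^3 - 9x^2 + 2x + 1


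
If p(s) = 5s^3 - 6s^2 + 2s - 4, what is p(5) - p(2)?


p(5) = 481
p(2) = 16
p(5) - p(2) = 481 - 16 = 465


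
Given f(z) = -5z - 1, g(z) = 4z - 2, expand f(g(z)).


Substitute g(z) into f:
f(g(z)) = -5*(4z - 2) + (-1)
Expand and combine: -20z + 9


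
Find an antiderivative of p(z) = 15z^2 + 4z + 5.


Reverse power rule on each term:
  ∫ 15z^2 dz = 5z^3
  ∫ 4z dz = 2z^2
  ∫ 5 dz = 5z
F(z) = 5z^3 + 2z^2 + 5z + C


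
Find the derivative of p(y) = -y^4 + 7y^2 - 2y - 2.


Apply the power rule term by term:
  d/dy(-y^4) = -4y^3
  d/dy(7y^2) = 14y
  d/dy(-2y) = -2
  d/dy(-2) = 0
p'(y) = -4y^3 + 14y - 2


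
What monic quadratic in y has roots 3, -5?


p(y) = (y - 3)(y + 5)
Expand: y^2 + 2y - 15


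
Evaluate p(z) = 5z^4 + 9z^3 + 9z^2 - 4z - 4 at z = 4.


Using direct substitution:
  5 * (4)^4 = 1280
  9 * (4)^3 = 576
  9 * (4)^2 = 144
  -4 * (4)^1 = -16
  constant: -4
Sum = 1280 + 576 + 144 - 16 - 4 = 1980


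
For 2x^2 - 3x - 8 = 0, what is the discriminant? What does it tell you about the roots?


D = b^2 - 4ac = (-3)^2 - 4(2)(-8) = 9 + 64 = 73
Since D > 0: two distinct irrational roots


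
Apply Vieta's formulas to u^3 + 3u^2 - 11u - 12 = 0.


Monic cubic u^3+bu^2+cu+d=0: sum=-b, pairwise sum=c, product=-d.
b=3, c=-11, d=-12
r1+r2+r3 = -3
r1r2+r1r3+r2r3 = -11
r1r2r3 = 12


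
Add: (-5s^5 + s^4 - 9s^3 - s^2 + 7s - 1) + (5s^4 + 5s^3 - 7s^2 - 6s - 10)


Align terms by degree and add:
  -5s^5 + s^4 - 9s^3 - s^2 + 7s - 1
+ 5s^4 + 5s^3 - 7s^2 - 6s - 10
= -5s^5 + 6s^4 - 4s^3 - 8s^2 + s - 11


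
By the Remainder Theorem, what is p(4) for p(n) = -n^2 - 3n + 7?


By the Remainder Theorem, the remainder equals p(4):
  -1*(4)^2 = -16
  -3*(4)^1 = -12
  constant: 7
Sum: -16 - 12 + 7 = -21


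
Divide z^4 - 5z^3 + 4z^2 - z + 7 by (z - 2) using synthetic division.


Synthetic division with c = 2. Coefficients: 1, -5, 4, -1, 7
Bring down 1.
  1 * 2 = 2; 2 - 5 = -3
  -3 * 2 = -6; -6 + 4 = -2
  -2 * 2 = -4; -4 - 1 = -5
  -5 * 2 = -10; -10 + 7 = -3
Quotient: z^3 - 3z^2 - 2z - 5, Remainder: -3


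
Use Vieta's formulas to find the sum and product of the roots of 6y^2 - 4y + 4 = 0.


For ay^2+by+c=0: sum = -b/a, product = c/a.
a=6, b=-4, c=4
Sum = -(-4)/6 = 2/3
Product = (4)/6 = 2/3


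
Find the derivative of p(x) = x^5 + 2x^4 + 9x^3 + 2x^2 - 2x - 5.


Apply the power rule term by term:
  d/dx(x^5) = 5x^4
  d/dx(2x^4) = 8x^3
  d/dx(9x^3) = 27x^2
  d/dx(2x^2) = 4x
  d/dx(-2x) = -2
  d/dx(-5) = 0
p'(x) = 5x^4 + 8x^3 + 27x^2 + 4x - 2


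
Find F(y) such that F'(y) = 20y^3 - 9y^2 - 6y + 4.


Reverse power rule on each term:
  ∫ 20y^3 dy = 5y^4
  ∫ -9y^2 dy = -3y^3
  ∫ -6y dy = -3y^2
  ∫ 4 dy = 4y
F(y) = 5y^4 - 3y^3 - 3y^2 + 4y + C


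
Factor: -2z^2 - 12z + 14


Roots satisfy r1 + r2 = -b/a = -6 and r1*r2 = c/a = -7.
So r1 = 1, r2 = -7.
-2z^2 - 12z + 14 = -2(z - r1)(z - r2) = -2(z - 1)(z + 7)


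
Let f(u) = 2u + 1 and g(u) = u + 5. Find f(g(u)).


Substitute g(u) into f:
f(g(u)) = 2*(u + 5) + 1
Expand and combine: 2u + 11


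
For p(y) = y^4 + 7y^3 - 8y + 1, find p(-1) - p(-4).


p(-1) = 3
p(-4) = -159
p(-1) - p(-4) = 3 + 159 = 162


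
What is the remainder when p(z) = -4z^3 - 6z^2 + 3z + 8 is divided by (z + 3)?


By the Remainder Theorem, the remainder equals p(-3):
  -4*(-3)^3 = 108
  -6*(-3)^2 = -54
  3*(-3)^1 = -9
  constant: 8
Sum: 108 - 54 - 9 + 8 = 53


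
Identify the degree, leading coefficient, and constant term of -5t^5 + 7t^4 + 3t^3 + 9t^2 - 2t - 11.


Highest power of t is 5, with coefficient -5. Constant term is -11.
Degree = 5, leading coefficient = -5, constant term = -11


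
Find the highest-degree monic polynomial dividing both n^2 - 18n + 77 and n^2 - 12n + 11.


Factor each:
  n^2 - 18n + 77 = (n - 11)(n - 7)
  n^2 - 12n + 11 = (n - 11)(n - 1)
Common monic factor: n - 11


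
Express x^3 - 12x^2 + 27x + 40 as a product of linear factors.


Try integer roots (divisors of 40). x=5: p(5)=0.
Divide out (x - 5): quotient is x^2 - 7x - 8.
Factor the quadratic: (x + 1)(x - 8)
Result: (x - 5)(x + 1)(x - 8)


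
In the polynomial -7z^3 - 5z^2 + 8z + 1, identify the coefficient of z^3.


Read off the coefficient of z^3: -7


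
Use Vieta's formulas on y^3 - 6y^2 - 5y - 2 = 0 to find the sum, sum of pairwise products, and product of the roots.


Monic cubic y^3+by^2+cy+d=0: sum=-b, pairwise sum=c, product=-d.
b=-6, c=-5, d=-2
r1+r2+r3 = 6
r1r2+r1r3+r2r3 = -5
r1r2r3 = 2


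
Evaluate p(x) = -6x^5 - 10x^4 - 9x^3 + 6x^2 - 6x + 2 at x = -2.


Using direct substitution:
  -6 * (-2)^5 = 192
  -10 * (-2)^4 = -160
  -9 * (-2)^3 = 72
  6 * (-2)^2 = 24
  -6 * (-2)^1 = 12
  constant: 2
Sum = 192 - 160 + 72 + 24 + 12 + 2 = 142


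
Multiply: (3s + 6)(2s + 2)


Distribute each term of the first polynomial:
  (3s)(2s + 2) = 6s^2 + 6s
  (6)(2s + 2) = 12s + 12
Sum: 6s^2 + 18s + 12


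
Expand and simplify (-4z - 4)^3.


Expand (-4z - 4)^3 by repeated multiplication:
  (-4z - 4)^2 = 16z^2 + 32z + 16
= -64z^3 - 192z^2 - 192z - 64


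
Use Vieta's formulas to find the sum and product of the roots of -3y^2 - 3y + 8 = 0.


For ay^2+by+c=0: sum = -b/a, product = c/a.
a=-3, b=-3, c=8
Sum = -(-3)/-3 = -1
Product = (8)/-3 = -8/3


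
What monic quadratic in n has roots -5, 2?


p(n) = (n + 5)(n - 2)
Expand: n^2 + 3n - 10


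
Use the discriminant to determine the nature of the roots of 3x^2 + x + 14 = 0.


D = b^2 - 4ac = (1)^2 - 4(3)(14) = 1 - 168 = -167
Since D < 0: two complex conjugate roots (no real roots)


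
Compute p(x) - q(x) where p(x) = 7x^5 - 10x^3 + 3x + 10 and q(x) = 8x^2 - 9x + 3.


Distribute the minus sign:
  (7x^5 - 10x^3 + 3x + 10)
- (8x^2 - 9x + 3)
Negate second polynomial: -8x^2 + 9x - 3
Add: 7x^5 - 10x^3 - 8x^2 + 12x + 7


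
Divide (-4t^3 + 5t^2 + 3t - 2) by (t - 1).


(-4t^3 + 5t^2 + 3t - 2) / (t - 1)
Step 1: -4t^2 * (t - 1) = -4t^3 + 4t^2; subtract.
Step 2: t * (t - 1) = t^2 - t; subtract.
Step 3: 4 * (t - 1) = 4t - 4; subtract.
Quotient: -4t^2 + t + 4, Remainder: 2


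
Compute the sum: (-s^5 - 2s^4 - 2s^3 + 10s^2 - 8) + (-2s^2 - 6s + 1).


Align terms by degree and add:
  -s^5 - 2s^4 - 2s^3 + 10s^2 - 8
  -2s^2 - 6s + 1
= -s^5 - 2s^4 - 2s^3 + 8s^2 - 6s - 7


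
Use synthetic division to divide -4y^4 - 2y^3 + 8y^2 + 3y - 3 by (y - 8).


Synthetic division with c = 8. Coefficients: -4, -2, 8, 3, -3
Bring down -4.
  -4 * 8 = -32; -32 - 2 = -34
  -34 * 8 = -272; -272 + 8 = -264
  -264 * 8 = -2112; -2112 + 3 = -2109
  -2109 * 8 = -16872; -16872 - 3 = -16875
Quotient: -4y^3 - 34y^2 - 264y - 2109, Remainder: -16875


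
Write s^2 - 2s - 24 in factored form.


Roots satisfy r1 + r2 = -b/a = 2 and r1*r2 = c/a = -24.
So r1 = 6, r2 = -4.
s^2 - 2s - 24 = (s - r1)(s - r2) = (s - 6)(s + 4)


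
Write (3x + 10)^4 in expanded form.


Expand (3x + 10)^4 by repeated multiplication:
  (3x + 10)^2 = 9x^2 + 60x + 100
  (3x + 10)^3 = 27x^3 + 270x^2 + 900x + 1000
= 81x^4 + 1080x^3 + 5400x^2 + 12000x + 10000


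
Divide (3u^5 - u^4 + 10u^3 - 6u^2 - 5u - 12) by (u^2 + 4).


(3u^5 - u^4 + 10u^3 - 6u^2 - 5u - 12) / (u^2 + 4)
Step 1: 3u^3 * (u^2 + 4) = 3u^5 + 12u^3; subtract.
Step 2: -u^2 * (u^2 + 4) = -u^4 - 4u^2; subtract.
Step 3: -2u * (u^2 + 4) = -2u^3 - 8u; subtract.
Step 4: -2 * (u^2 + 4) = -2u^2 - 8; subtract.
Quotient: 3u^3 - u^2 - 2u - 2, Remainder: 3u - 4


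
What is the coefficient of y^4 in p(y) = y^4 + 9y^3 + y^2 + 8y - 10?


Read off the coefficient of y^4: 1


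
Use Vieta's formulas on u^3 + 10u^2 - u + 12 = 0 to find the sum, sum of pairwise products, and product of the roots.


Monic cubic u^3+bu^2+cu+d=0: sum=-b, pairwise sum=c, product=-d.
b=10, c=-1, d=12
r1+r2+r3 = -10
r1r2+r1r3+r2r3 = -1
r1r2r3 = -12


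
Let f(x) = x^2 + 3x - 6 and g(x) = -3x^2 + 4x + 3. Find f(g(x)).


Substitute g(x) into f:
f(g(x)) = 1*(-3x^2 + 4x + 3)^2 + 3*(-3x^2 + 4x + 3) + (-6)
(-3x^2 + 4x + 3)^2 = 9x^4 - 24x^3 - 2x^2 + 24x + 9
Expand and combine: 9x^4 - 24x^3 - 11x^2 + 36x + 12


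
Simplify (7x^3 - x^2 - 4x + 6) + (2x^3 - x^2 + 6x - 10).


Align terms by degree and add:
  7x^3 - x^2 - 4x + 6
+ 2x^3 - x^2 + 6x - 10
= 9x^3 - 2x^2 + 2x - 4


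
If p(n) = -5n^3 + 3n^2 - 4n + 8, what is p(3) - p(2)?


p(3) = -112
p(2) = -28
p(3) - p(2) = -112 + 28 = -84


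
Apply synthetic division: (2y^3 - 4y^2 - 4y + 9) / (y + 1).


Synthetic division with c = -1. Coefficients: 2, -4, -4, 9
Bring down 2.
  2 * -1 = -2; -2 - 4 = -6
  -6 * -1 = 6; 6 - 4 = 2
  2 * -1 = -2; -2 + 9 = 7
Quotient: 2y^2 - 6y + 2, Remainder: 7


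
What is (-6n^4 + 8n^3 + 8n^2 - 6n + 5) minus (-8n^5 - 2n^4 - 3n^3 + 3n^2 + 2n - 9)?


Distribute the minus sign:
  (-6n^4 + 8n^3 + 8n^2 - 6n + 5)
- (-8n^5 - 2n^4 - 3n^3 + 3n^2 + 2n - 9)
Negate second polynomial: 8n^5 + 2n^4 + 3n^3 - 3n^2 - 2n + 9
Add: 8n^5 - 4n^4 + 11n^3 + 5n^2 - 8n + 14


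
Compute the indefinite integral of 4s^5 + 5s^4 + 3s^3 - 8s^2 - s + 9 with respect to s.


Reverse power rule on each term:
  ∫ 4s^5 ds = (2/3)s^6
  ∫ 5s^4 ds = s^5
  ∫ 3s^3 ds = (3/4)s^4
  ∫ -8s^2 ds = -(8/3)s^3
  ∫ -s ds = -(1/2)s^2
  ∫ 9 ds = 9s
F(s) = (2/3)s^6 + s^5 + (3/4)s^4 - (8/3)s^3 - (1/2)s^2 + 9s + C


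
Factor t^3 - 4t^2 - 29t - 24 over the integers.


Try integer roots (divisors of -24). t=-1: p(-1)=0.
Divide out (t + 1): quotient is t^2 - 5t - 24.
Factor the quadratic: (t + 3)(t - 8)
Result: (t + 1)(t + 3)(t - 8)


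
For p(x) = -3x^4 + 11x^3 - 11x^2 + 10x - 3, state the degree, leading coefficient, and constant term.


Highest power of x is 4, with coefficient -3. Constant term is -3.
Degree = 4, leading coefficient = -3, constant term = -3


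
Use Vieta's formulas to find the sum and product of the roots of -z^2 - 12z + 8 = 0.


For az^2+bz+c=0: sum = -b/a, product = c/a.
a=-1, b=-12, c=8
Sum = -(-12)/-1 = -12
Product = (8)/-1 = -8


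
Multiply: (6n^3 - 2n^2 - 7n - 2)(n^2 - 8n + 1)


Distribute each term of the first polynomial:
  (6n^3)(n^2 - 8n + 1) = 6n^5 - 48n^4 + 6n^3
  (-2n^2)(n^2 - 8n + 1) = -2n^4 + 16n^3 - 2n^2
  (-7n)(n^2 - 8n + 1) = -7n^3 + 56n^2 - 7n
  (-2)(n^2 - 8n + 1) = -2n^2 + 16n - 2
Sum: 6n^5 - 50n^4 + 15n^3 + 52n^2 + 9n - 2


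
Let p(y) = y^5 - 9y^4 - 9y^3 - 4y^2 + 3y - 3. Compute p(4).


Using direct substitution:
  1 * (4)^5 = 1024
  -9 * (4)^4 = -2304
  -9 * (4)^3 = -576
  -4 * (4)^2 = -64
  3 * (4)^1 = 12
  constant: -3
Sum = 1024 - 2304 - 576 - 64 + 12 - 3 = -1911


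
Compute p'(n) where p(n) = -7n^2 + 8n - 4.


Apply the power rule term by term:
  d/dn(-7n^2) = -14n
  d/dn(8n) = 8
  d/dn(-4) = 0
p'(n) = -14n + 8


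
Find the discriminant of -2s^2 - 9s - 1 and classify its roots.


D = b^2 - 4ac = (-9)^2 - 4(-2)(-1) = 81 - 8 = 73
Since D > 0: two distinct irrational roots


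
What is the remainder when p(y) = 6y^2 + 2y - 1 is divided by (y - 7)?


By the Remainder Theorem, the remainder equals p(7):
  6*(7)^2 = 294
  2*(7)^1 = 14
  constant: -1
Sum: 294 + 14 - 1 = 307


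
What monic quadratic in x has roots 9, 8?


p(x) = (x - 9)(x - 8)
Expand: x^2 - 17x + 72


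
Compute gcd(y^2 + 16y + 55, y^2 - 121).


Factor each:
  y^2 + 16y + 55 = (y + 11)(y + 5)
  y^2 - 121 = (y + 11)(y - 11)
Common monic factor: y + 11


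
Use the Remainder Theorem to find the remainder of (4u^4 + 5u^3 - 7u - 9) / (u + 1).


By the Remainder Theorem, the remainder equals p(-1):
  4*(-1)^4 = 4
  5*(-1)^3 = -5
  0*(-1)^2 = 0
  -7*(-1)^1 = 7
  constant: -9
Sum: 4 - 5 + 0 + 7 - 9 = -3


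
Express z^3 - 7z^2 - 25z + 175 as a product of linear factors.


Try integer roots (divisors of 175). z=7: p(7)=0.
Divide out (z - 7): quotient is z^2 - 25.
Factor the quadratic: (z + 5)(z - 5)
Result: (z - 7)(z + 5)(z - 5)


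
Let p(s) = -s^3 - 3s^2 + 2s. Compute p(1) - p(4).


p(1) = -2
p(4) = -104
p(1) - p(4) = -2 + 104 = 102


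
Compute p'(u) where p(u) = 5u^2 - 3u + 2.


Apply the power rule term by term:
  d/du(5u^2) = 10u
  d/du(-3u) = -3
  d/du(2) = 0
p'(u) = 10u - 3


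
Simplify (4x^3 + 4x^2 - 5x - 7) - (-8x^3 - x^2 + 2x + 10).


Distribute the minus sign:
  (4x^3 + 4x^2 - 5x - 7)
- (-8x^3 - x^2 + 2x + 10)
Negate second polynomial: 8x^3 + x^2 - 2x - 10
Add: 12x^3 + 5x^2 - 7x - 17


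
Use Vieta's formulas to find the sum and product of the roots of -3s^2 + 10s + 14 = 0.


For as^2+bs+c=0: sum = -b/a, product = c/a.
a=-3, b=10, c=14
Sum = -(10)/-3 = 10/3
Product = (14)/-3 = -14/3


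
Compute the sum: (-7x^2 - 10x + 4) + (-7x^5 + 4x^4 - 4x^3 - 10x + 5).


Align terms by degree and add:
  -7x^2 - 10x + 4
  -7x^5 + 4x^4 - 4x^3 - 10x + 5
= -7x^5 + 4x^4 - 4x^3 - 7x^2 - 20x + 9


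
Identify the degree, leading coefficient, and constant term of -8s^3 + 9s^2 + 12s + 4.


Highest power of s is 3, with coefficient -8. Constant term is 4.
Degree = 3, leading coefficient = -8, constant term = 4


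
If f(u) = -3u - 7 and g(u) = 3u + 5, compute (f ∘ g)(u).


Substitute g(u) into f:
f(g(u)) = -3*(3u + 5) + (-7)
Expand and combine: -9u - 22


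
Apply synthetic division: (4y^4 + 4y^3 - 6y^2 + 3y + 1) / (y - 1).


Synthetic division with c = 1. Coefficients: 4, 4, -6, 3, 1
Bring down 4.
  4 * 1 = 4; 4 + 4 = 8
  8 * 1 = 8; 8 - 6 = 2
  2 * 1 = 2; 2 + 3 = 5
  5 * 1 = 5; 5 + 1 = 6
Quotient: 4y^3 + 8y^2 + 2y + 5, Remainder: 6


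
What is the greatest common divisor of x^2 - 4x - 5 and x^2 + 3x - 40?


Factor each:
  x^2 - 4x - 5 = (x - 5)(x + 1)
  x^2 + 3x - 40 = (x - 5)(x + 8)
Common monic factor: x - 5


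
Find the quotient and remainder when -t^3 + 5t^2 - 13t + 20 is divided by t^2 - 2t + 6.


(-t^3 + 5t^2 - 13t + 20) / (t^2 - 2t + 6)
Step 1: -t * (t^2 - 2t + 6) = -t^3 + 2t^2 - 6t; subtract.
Step 2: 3 * (t^2 - 2t + 6) = 3t^2 - 6t + 18; subtract.
Quotient: -t + 3, Remainder: -t + 2


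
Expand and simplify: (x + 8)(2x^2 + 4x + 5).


Distribute each term of the first polynomial:
  (x)(2x^2 + 4x + 5) = 2x^3 + 4x^2 + 5x
  (8)(2x^2 + 4x + 5) = 16x^2 + 32x + 40
Sum: 2x^3 + 20x^2 + 37x + 40


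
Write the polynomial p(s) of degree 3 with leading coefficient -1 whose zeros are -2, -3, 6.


p(s) = -(s + 2)(s + 3)(s - 6)
Expand: -s^3 + s^2 + 24s + 36


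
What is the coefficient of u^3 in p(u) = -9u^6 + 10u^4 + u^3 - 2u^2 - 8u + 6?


Read off the coefficient of u^3: 1


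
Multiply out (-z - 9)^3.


Expand (-z - 9)^3 by repeated multiplication:
  (-z - 9)^2 = z^2 + 18z + 81
= -z^3 - 27z^2 - 243z - 729


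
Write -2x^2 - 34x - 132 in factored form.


Roots satisfy r1 + r2 = -b/a = -17 and r1*r2 = c/a = 66.
So r1 = -11, r2 = -6.
-2x^2 - 34x - 132 = -2(x - r1)(x - r2) = -2(x + 11)(x + 6)


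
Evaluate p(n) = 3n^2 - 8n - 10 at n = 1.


Using direct substitution:
  3 * (1)^2 = 3
  -8 * (1)^1 = -8
  constant: -10
Sum = 3 - 8 - 10 = -15


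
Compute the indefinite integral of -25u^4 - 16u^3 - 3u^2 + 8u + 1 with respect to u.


Reverse power rule on each term:
  ∫ -25u^4 du = -5u^5
  ∫ -16u^3 du = -4u^4
  ∫ -3u^2 du = -u^3
  ∫ 8u du = 4u^2
  ∫ 1 du = u
F(u) = -5u^5 - 4u^4 - u^3 + 4u^2 + u + C


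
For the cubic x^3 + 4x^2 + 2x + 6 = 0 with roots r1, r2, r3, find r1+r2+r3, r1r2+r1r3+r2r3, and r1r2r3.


Monic cubic x^3+bx^2+cx+d=0: sum=-b, pairwise sum=c, product=-d.
b=4, c=2, d=6
r1+r2+r3 = -4
r1r2+r1r3+r2r3 = 2
r1r2r3 = -6


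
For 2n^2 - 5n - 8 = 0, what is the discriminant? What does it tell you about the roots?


D = b^2 - 4ac = (-5)^2 - 4(2)(-8) = 25 + 64 = 89
Since D > 0: two distinct irrational roots


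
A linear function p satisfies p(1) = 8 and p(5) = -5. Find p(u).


p(u) = mu + b. Using p(1)=8, p(5)=-5:
m = (8 + 5)/(1 - 5) = 13/-4 = -13/4
b = 8 - m*(1) = 8 + 13/4 = 45/4
p(u) = -(13/4)u + (45/4)


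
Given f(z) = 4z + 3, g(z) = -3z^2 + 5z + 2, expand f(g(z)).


Substitute g(z) into f:
f(g(z)) = 4*(-3z^2 + 5z + 2) + 3
Expand and combine: -12z^2 + 20z + 11


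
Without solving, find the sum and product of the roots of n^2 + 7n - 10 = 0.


For an^2+bn+c=0: sum = -b/a, product = c/a.
a=1, b=7, c=-10
Sum = -(7)/1 = -7
Product = (-10)/1 = -10


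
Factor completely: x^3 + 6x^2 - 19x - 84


Try integer roots (divisors of -84). x=4: p(4)=0.
Divide out (x - 4): quotient is x^2 + 10x + 21.
Factor the quadratic: (x + 7)(x + 3)
Result: (x - 4)(x + 7)(x + 3)


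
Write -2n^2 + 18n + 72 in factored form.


Roots satisfy r1 + r2 = -b/a = 9 and r1*r2 = c/a = -36.
So r1 = -3, r2 = 12.
-2n^2 + 18n + 72 = -2(n - r1)(n - r2) = -2(n + 3)(n - 12)


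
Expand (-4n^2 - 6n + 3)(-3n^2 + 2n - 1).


Distribute each term of the first polynomial:
  (-4n^2)(-3n^2 + 2n - 1) = 12n^4 - 8n^3 + 4n^2
  (-6n)(-3n^2 + 2n - 1) = 18n^3 - 12n^2 + 6n
  (3)(-3n^2 + 2n - 1) = -9n^2 + 6n - 3
Sum: 12n^4 + 10n^3 - 17n^2 + 12n - 3


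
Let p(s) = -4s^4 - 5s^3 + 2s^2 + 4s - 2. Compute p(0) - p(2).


p(0) = -2
p(2) = -90
p(0) - p(2) = -2 + 90 = 88


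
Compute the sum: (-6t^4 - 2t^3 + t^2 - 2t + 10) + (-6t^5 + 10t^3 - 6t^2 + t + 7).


Align terms by degree and add:
  -6t^4 - 2t^3 + t^2 - 2t + 10
  -6t^5 + 10t^3 - 6t^2 + t + 7
= -6t^5 - 6t^4 + 8t^3 - 5t^2 - t + 17


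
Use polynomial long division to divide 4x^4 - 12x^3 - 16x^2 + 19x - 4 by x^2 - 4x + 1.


(4x^4 - 12x^3 - 16x^2 + 19x - 4) / (x^2 - 4x + 1)
Step 1: 4x^2 * (x^2 - 4x + 1) = 4x^4 - 16x^3 + 4x^2; subtract.
Step 2: 4x * (x^2 - 4x + 1) = 4x^3 - 16x^2 + 4x; subtract.
Step 3: -4 * (x^2 - 4x + 1) = -4x^2 + 16x - 4; subtract.
Quotient: 4x^2 + 4x - 4, Remainder: -x


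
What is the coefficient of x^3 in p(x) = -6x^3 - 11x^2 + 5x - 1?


Read off the coefficient of x^3: -6


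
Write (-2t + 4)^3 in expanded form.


Expand (-2t + 4)^3 by repeated multiplication:
  (-2t + 4)^2 = 4t^2 - 16t + 16
= -8t^3 + 48t^2 - 96t + 64


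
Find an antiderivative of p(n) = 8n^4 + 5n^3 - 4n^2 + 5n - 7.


Reverse power rule on each term:
  ∫ 8n^4 dn = (8/5)n^5
  ∫ 5n^3 dn = (5/4)n^4
  ∫ -4n^2 dn = -(4/3)n^3
  ∫ 5n dn = (5/2)n^2
  ∫ -7 dn = -7n
F(n) = (8/5)n^5 + (5/4)n^4 - (4/3)n^3 + (5/2)n^2 - 7n + C


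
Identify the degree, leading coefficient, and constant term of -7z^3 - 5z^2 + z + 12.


Highest power of z is 3, with coefficient -7. Constant term is 12.
Degree = 3, leading coefficient = -7, constant term = 12


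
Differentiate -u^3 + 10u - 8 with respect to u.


Apply the power rule term by term:
  d/du(-u^3) = -3u^2
  d/du(10u) = 10
  d/du(-8) = 0
p'(u) = -3u^2 + 10


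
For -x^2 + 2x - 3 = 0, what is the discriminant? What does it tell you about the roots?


D = b^2 - 4ac = (2)^2 - 4(-1)(-3) = 4 - 12 = -8
Since D < 0: two complex conjugate roots (no real roots)


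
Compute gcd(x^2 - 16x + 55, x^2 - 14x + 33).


Factor each:
  x^2 - 16x + 55 = (x - 11)(x - 5)
  x^2 - 14x + 33 = (x - 11)(x - 3)
Common monic factor: x - 11


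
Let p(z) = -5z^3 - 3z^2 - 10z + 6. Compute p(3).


Using direct substitution:
  -5 * (3)^3 = -135
  -3 * (3)^2 = -27
  -10 * (3)^1 = -30
  constant: 6
Sum = -135 - 27 - 30 + 6 = -186


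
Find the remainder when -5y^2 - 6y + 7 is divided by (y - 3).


By the Remainder Theorem, the remainder equals p(3):
  -5*(3)^2 = -45
  -6*(3)^1 = -18
  constant: 7
Sum: -45 - 18 + 7 = -56


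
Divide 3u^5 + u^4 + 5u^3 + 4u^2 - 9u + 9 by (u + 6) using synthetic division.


Synthetic division with c = -6. Coefficients: 3, 1, 5, 4, -9, 9
Bring down 3.
  3 * -6 = -18; -18 + 1 = -17
  -17 * -6 = 102; 102 + 5 = 107
  107 * -6 = -642; -642 + 4 = -638
  -638 * -6 = 3828; 3828 - 9 = 3819
  3819 * -6 = -22914; -22914 + 9 = -22905
Quotient: 3u^4 - 17u^3 + 107u^2 - 638u + 3819, Remainder: -22905


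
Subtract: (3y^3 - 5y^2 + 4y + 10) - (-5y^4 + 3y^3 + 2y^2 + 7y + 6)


Distribute the minus sign:
  (3y^3 - 5y^2 + 4y + 10)
- (-5y^4 + 3y^3 + 2y^2 + 7y + 6)
Negate second polynomial: 5y^4 - 3y^3 - 2y^2 - 7y - 6
Add: 5y^4 - 7y^2 - 3y + 4


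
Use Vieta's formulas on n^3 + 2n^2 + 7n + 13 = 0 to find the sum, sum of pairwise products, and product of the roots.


Monic cubic n^3+bn^2+cn+d=0: sum=-b, pairwise sum=c, product=-d.
b=2, c=7, d=13
r1+r2+r3 = -2
r1r2+r1r3+r2r3 = 7
r1r2r3 = -13


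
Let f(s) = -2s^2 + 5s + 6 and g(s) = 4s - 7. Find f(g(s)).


Substitute g(s) into f:
f(g(s)) = -2*(4s - 7)^2 + 5*(4s - 7) + 6
(4s - 7)^2 = 16s^2 - 56s + 49
Expand and combine: -32s^2 + 132s - 127


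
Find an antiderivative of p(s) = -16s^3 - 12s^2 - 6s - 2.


Reverse power rule on each term:
  ∫ -16s^3 ds = -4s^4
  ∫ -12s^2 ds = -4s^3
  ∫ -6s ds = -3s^2
  ∫ -2 ds = -2s
F(s) = -4s^4 - 4s^3 - 3s^2 - 2s + C


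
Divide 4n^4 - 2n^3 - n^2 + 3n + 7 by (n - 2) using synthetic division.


Synthetic division with c = 2. Coefficients: 4, -2, -1, 3, 7
Bring down 4.
  4 * 2 = 8; 8 - 2 = 6
  6 * 2 = 12; 12 - 1 = 11
  11 * 2 = 22; 22 + 3 = 25
  25 * 2 = 50; 50 + 7 = 57
Quotient: 4n^3 + 6n^2 + 11n + 25, Remainder: 57


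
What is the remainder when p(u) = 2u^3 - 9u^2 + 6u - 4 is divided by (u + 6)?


By the Remainder Theorem, the remainder equals p(-6):
  2*(-6)^3 = -432
  -9*(-6)^2 = -324
  6*(-6)^1 = -36
  constant: -4
Sum: -432 - 324 - 36 - 4 = -796


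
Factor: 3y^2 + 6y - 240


Roots satisfy r1 + r2 = -b/a = -2 and r1*r2 = c/a = -80.
So r1 = 8, r2 = -10.
3y^2 + 6y - 240 = 3(y - r1)(y - r2) = 3(y - 8)(y + 10)


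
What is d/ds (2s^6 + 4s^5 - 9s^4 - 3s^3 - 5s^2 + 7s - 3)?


Apply the power rule term by term:
  d/ds(2s^6) = 12s^5
  d/ds(4s^5) = 20s^4
  d/ds(-9s^4) = -36s^3
  d/ds(-3s^3) = -9s^2
  d/ds(-5s^2) = -10s
  d/ds(7s) = 7
  d/ds(-3) = 0
p'(s) = 12s^5 + 20s^4 - 36s^3 - 9s^2 - 10s + 7


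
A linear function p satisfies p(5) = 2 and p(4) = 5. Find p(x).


p(x) = mx + b. Using p(5)=2, p(4)=5:
m = (2 - 5)/(5 - 4) = -3/1 = -3
b = 2 - m*(5) = 2 + 15 = 17
p(x) = -3x + 17


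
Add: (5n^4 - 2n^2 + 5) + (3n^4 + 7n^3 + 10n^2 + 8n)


Align terms by degree and add:
  5n^4 - 2n^2 + 5
+ 3n^4 + 7n^3 + 10n^2 + 8n
= 8n^4 + 7n^3 + 8n^2 + 8n + 5


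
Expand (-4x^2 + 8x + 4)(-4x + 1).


Distribute each term of the first polynomial:
  (-4x^2)(-4x + 1) = 16x^3 - 4x^2
  (8x)(-4x + 1) = -32x^2 + 8x
  (4)(-4x + 1) = -16x + 4
Sum: 16x^3 - 36x^2 - 8x + 4


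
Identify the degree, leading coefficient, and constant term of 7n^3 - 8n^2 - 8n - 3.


Highest power of n is 3, with coefficient 7. Constant term is -3.
Degree = 3, leading coefficient = 7, constant term = -3


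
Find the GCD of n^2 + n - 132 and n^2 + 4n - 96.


Factor each:
  n^2 + n - 132 = (n + 12)(n - 11)
  n^2 + 4n - 96 = (n + 12)(n - 8)
Common monic factor: n + 12


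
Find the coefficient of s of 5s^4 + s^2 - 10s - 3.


Read off the coefficient of s: -10


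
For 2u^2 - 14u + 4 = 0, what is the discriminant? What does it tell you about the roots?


D = b^2 - 4ac = (-14)^2 - 4(2)(4) = 196 - 32 = 164
Since D > 0: two distinct irrational roots


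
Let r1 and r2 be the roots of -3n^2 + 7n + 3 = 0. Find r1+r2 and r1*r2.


For an^2+bn+c=0: sum = -b/a, product = c/a.
a=-3, b=7, c=3
Sum = -(7)/-3 = 7/3
Product = (3)/-3 = -1


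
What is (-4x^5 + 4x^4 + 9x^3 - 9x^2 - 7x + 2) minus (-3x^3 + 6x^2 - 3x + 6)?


Distribute the minus sign:
  (-4x^5 + 4x^4 + 9x^3 - 9x^2 - 7x + 2)
- (-3x^3 + 6x^2 - 3x + 6)
Negate second polynomial: 3x^3 - 6x^2 + 3x - 6
Add: -4x^5 + 4x^4 + 12x^3 - 15x^2 - 4x - 4


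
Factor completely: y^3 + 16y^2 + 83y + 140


Try integer roots (divisors of 140). y=-7: p(-7)=0.
Divide out (y + 7): quotient is y^2 + 9y + 20.
Factor the quadratic: (y + 4)(y + 5)
Result: (y + 7)(y + 4)(y + 5)


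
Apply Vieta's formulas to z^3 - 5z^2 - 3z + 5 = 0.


Monic cubic z^3+bz^2+cz+d=0: sum=-b, pairwise sum=c, product=-d.
b=-5, c=-3, d=5
r1+r2+r3 = 5
r1r2+r1r3+r2r3 = -3
r1r2r3 = -5


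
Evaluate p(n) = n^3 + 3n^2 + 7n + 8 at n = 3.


Using direct substitution:
  1 * (3)^3 = 27
  3 * (3)^2 = 27
  7 * (3)^1 = 21
  constant: 8
Sum = 27 + 27 + 21 + 8 = 83


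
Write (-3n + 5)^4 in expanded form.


Expand (-3n + 5)^4 by repeated multiplication:
  (-3n + 5)^2 = 9n^2 - 30n + 25
  (-3n + 5)^3 = -27n^3 + 135n^2 - 225n + 125
= 81n^4 - 540n^3 + 1350n^2 - 1500n + 625


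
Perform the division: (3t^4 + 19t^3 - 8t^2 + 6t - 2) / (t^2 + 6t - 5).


(3t^4 + 19t^3 - 8t^2 + 6t - 2) / (t^2 + 6t - 5)
Step 1: 3t^2 * (t^2 + 6t - 5) = 3t^4 + 18t^3 - 15t^2; subtract.
Step 2: t * (t^2 + 6t - 5) = t^3 + 6t^2 - 5t; subtract.
Step 3: 1 * (t^2 + 6t - 5) = t^2 + 6t - 5; subtract.
Quotient: 3t^2 + t + 1, Remainder: 5t + 3


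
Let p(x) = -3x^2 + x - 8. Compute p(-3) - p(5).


p(-3) = -38
p(5) = -78
p(-3) - p(5) = -38 + 78 = 40


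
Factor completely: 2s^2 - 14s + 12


Roots satisfy r1 + r2 = -b/a = 7 and r1*r2 = c/a = 6.
So r1 = 1, r2 = 6.
2s^2 - 14s + 12 = 2(s - r1)(s - r2) = 2(s - 1)(s - 6)


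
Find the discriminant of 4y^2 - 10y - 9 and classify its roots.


D = b^2 - 4ac = (-10)^2 - 4(4)(-9) = 100 + 144 = 244
Since D > 0: two distinct irrational roots


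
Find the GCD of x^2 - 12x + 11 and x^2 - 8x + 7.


Factor each:
  x^2 - 12x + 11 = (x - 1)(x - 11)
  x^2 - 8x + 7 = (x - 1)(x - 7)
Common monic factor: x - 1


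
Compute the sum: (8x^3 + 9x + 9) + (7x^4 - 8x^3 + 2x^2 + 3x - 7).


Align terms by degree and add:
  8x^3 + 9x + 9
+ 7x^4 - 8x^3 + 2x^2 + 3x - 7
= 7x^4 + 2x^2 + 12x + 2


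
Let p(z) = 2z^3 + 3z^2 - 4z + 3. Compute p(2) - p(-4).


p(2) = 23
p(-4) = -61
p(2) - p(-4) = 23 + 61 = 84


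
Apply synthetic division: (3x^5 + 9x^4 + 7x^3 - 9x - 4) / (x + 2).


Synthetic division with c = -2. Coefficients: 3, 9, 7, 0, -9, -4
Bring down 3.
  3 * -2 = -6; -6 + 9 = 3
  3 * -2 = -6; -6 + 7 = 1
  1 * -2 = -2; -2 + 0 = -2
  -2 * -2 = 4; 4 - 9 = -5
  -5 * -2 = 10; 10 - 4 = 6
Quotient: 3x^4 + 3x^3 + x^2 - 2x - 5, Remainder: 6


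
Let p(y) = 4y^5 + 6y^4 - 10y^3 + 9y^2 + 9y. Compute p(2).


Using direct substitution:
  4 * (2)^5 = 128
  6 * (2)^4 = 96
  -10 * (2)^3 = -80
  9 * (2)^2 = 36
  9 * (2)^1 = 18
  constant: 0
Sum = 128 + 96 - 80 + 36 + 18 + 0 = 198


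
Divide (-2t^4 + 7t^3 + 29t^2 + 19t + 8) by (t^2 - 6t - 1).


(-2t^4 + 7t^3 + 29t^2 + 19t + 8) / (t^2 - 6t - 1)
Step 1: -2t^2 * (t^2 - 6t - 1) = -2t^4 + 12t^3 + 2t^2; subtract.
Step 2: -5t * (t^2 - 6t - 1) = -5t^3 + 30t^2 + 5t; subtract.
Step 3: -3 * (t^2 - 6t - 1) = -3t^2 + 18t + 3; subtract.
Quotient: -2t^2 - 5t - 3, Remainder: -4t + 5


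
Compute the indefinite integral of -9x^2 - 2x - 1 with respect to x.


Reverse power rule on each term:
  ∫ -9x^2 dx = -3x^3
  ∫ -2x dx = -x^2
  ∫ -1 dx = -x
F(x) = -3x^3 - x^2 - x + C


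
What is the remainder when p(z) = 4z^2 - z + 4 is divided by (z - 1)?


By the Remainder Theorem, the remainder equals p(1):
  4*(1)^2 = 4
  -1*(1)^1 = -1
  constant: 4
Sum: 4 - 1 + 4 = 7


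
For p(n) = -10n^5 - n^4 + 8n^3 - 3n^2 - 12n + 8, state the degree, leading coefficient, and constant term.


Highest power of n is 5, with coefficient -10. Constant term is 8.
Degree = 5, leading coefficient = -10, constant term = 8


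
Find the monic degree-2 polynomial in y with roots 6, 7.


p(y) = (y - 6)(y - 7)
Expand: y^2 - 13y + 42


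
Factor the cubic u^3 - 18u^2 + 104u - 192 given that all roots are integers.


Try integer roots (divisors of -192). u=4: p(4)=0.
Divide out (u - 4): quotient is u^2 - 14u + 48.
Factor the quadratic: (u - 8)(u - 6)
Result: (u - 4)(u - 8)(u - 6)


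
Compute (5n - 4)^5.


Expand (5n - 4)^5 by repeated multiplication:
  (5n - 4)^2 = 25n^2 - 40n + 16
  (5n - 4)^3 = 125n^3 - 300n^2 + 240n - 64
  (5n - 4)^4 = 625n^4 - 2000n^3 + 2400n^2 - 1280n + 256
= 3125n^5 - 12500n^4 + 20000n^3 - 16000n^2 + 6400n - 1024


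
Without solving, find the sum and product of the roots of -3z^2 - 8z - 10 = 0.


For az^2+bz+c=0: sum = -b/a, product = c/a.
a=-3, b=-8, c=-10
Sum = -(-8)/-3 = -8/3
Product = (-10)/-3 = 10/3


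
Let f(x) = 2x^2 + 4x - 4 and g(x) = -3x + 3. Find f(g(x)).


Substitute g(x) into f:
f(g(x)) = 2*(-3x + 3)^2 + 4*(-3x + 3) + (-4)
(-3x + 3)^2 = 9x^2 - 18x + 9
Expand and combine: 18x^2 - 48x + 26


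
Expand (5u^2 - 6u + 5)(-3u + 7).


Distribute each term of the first polynomial:
  (5u^2)(-3u + 7) = -15u^3 + 35u^2
  (-6u)(-3u + 7) = 18u^2 - 42u
  (5)(-3u + 7) = -15u + 35
Sum: -15u^3 + 53u^2 - 57u + 35


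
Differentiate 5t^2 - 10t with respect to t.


Apply the power rule term by term:
  d/dt(5t^2) = 10t
  d/dt(-10t) = -10
p'(t) = 10t - 10


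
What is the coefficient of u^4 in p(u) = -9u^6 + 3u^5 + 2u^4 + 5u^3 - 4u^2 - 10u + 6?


Read off the coefficient of u^4: 2


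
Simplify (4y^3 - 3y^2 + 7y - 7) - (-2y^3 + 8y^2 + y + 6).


Distribute the minus sign:
  (4y^3 - 3y^2 + 7y - 7)
- (-2y^3 + 8y^2 + y + 6)
Negate second polynomial: 2y^3 - 8y^2 - y - 6
Add: 6y^3 - 11y^2 + 6y - 13


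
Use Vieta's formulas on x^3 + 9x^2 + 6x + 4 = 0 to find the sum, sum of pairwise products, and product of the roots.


Monic cubic x^3+bx^2+cx+d=0: sum=-b, pairwise sum=c, product=-d.
b=9, c=6, d=4
r1+r2+r3 = -9
r1r2+r1r3+r2r3 = 6
r1r2r3 = -4


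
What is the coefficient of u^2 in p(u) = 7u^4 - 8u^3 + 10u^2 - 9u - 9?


Read off the coefficient of u^2: 10


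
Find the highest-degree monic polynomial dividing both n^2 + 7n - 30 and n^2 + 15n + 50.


Factor each:
  n^2 + 7n - 30 = (n + 10)(n - 3)
  n^2 + 15n + 50 = (n + 10)(n + 5)
Common monic factor: n + 10


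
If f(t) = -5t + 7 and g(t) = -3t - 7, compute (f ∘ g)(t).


Substitute g(t) into f:
f(g(t)) = -5*(-3t - 7) + 7
Expand and combine: 15t + 42


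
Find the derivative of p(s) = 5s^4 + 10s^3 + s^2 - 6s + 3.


Apply the power rule term by term:
  d/ds(5s^4) = 20s^3
  d/ds(10s^3) = 30s^2
  d/ds(s^2) = 2s
  d/ds(-6s) = -6
  d/ds(3) = 0
p'(s) = 20s^3 + 30s^2 + 2s - 6


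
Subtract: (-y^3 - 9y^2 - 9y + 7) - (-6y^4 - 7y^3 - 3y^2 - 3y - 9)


Distribute the minus sign:
  (-y^3 - 9y^2 - 9y + 7)
- (-6y^4 - 7y^3 - 3y^2 - 3y - 9)
Negate second polynomial: 6y^4 + 7y^3 + 3y^2 + 3y + 9
Add: 6y^4 + 6y^3 - 6y^2 - 6y + 16


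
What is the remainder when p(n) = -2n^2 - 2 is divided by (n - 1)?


By the Remainder Theorem, the remainder equals p(1):
  -2*(1)^2 = -2
  0*(1)^1 = 0
  constant: -2
Sum: -2 + 0 - 2 = -4


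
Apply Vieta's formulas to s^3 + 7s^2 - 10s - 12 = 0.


Monic cubic s^3+bs^2+cs+d=0: sum=-b, pairwise sum=c, product=-d.
b=7, c=-10, d=-12
r1+r2+r3 = -7
r1r2+r1r3+r2r3 = -10
r1r2r3 = 12


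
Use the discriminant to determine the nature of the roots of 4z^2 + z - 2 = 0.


D = b^2 - 4ac = (1)^2 - 4(4)(-2) = 1 + 32 = 33
Since D > 0: two distinct irrational roots


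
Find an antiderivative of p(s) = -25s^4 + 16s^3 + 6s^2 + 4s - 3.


Reverse power rule on each term:
  ∫ -25s^4 ds = -5s^5
  ∫ 16s^3 ds = 4s^4
  ∫ 6s^2 ds = 2s^3
  ∫ 4s ds = 2s^2
  ∫ -3 ds = -3s
F(s) = -5s^5 + 4s^4 + 2s^3 + 2s^2 - 3s + C


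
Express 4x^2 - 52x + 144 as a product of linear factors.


Roots satisfy r1 + r2 = -b/a = 13 and r1*r2 = c/a = 36.
So r1 = 9, r2 = 4.
4x^2 - 52x + 144 = 4(x - r1)(x - r2) = 4(x - 9)(x - 4)


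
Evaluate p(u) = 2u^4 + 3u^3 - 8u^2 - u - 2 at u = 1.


Using direct substitution:
  2 * (1)^4 = 2
  3 * (1)^3 = 3
  -8 * (1)^2 = -8
  -1 * (1)^1 = -1
  constant: -2
Sum = 2 + 3 - 8 - 1 - 2 = -6


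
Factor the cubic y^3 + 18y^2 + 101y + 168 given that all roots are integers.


Try integer roots (divisors of 168). y=-7: p(-7)=0.
Divide out (y + 7): quotient is y^2 + 11y + 24.
Factor the quadratic: (y + 8)(y + 3)
Result: (y + 7)(y + 8)(y + 3)


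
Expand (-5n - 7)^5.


Expand (-5n - 7)^5 by repeated multiplication:
  (-5n - 7)^2 = 25n^2 + 70n + 49
  (-5n - 7)^3 = -125n^3 - 525n^2 - 735n - 343
  (-5n - 7)^4 = 625n^4 + 3500n^3 + 7350n^2 + 6860n + 2401
= -3125n^5 - 21875n^4 - 61250n^3 - 85750n^2 - 60025n - 16807


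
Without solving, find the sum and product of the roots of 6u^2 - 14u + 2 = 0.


For au^2+bu+c=0: sum = -b/a, product = c/a.
a=6, b=-14, c=2
Sum = -(-14)/6 = 7/3
Product = (2)/6 = 1/3


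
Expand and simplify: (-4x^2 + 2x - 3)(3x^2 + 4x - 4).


Distribute each term of the first polynomial:
  (-4x^2)(3x^2 + 4x - 4) = -12x^4 - 16x^3 + 16x^2
  (2x)(3x^2 + 4x - 4) = 6x^3 + 8x^2 - 8x
  (-3)(3x^2 + 4x - 4) = -9x^2 - 12x + 12
Sum: -12x^4 - 10x^3 + 15x^2 - 20x + 12


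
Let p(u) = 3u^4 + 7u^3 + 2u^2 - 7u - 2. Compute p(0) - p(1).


p(0) = -2
p(1) = 3
p(0) - p(1) = -2 - 3 = -5


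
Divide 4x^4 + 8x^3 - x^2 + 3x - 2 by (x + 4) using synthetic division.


Synthetic division with c = -4. Coefficients: 4, 8, -1, 3, -2
Bring down 4.
  4 * -4 = -16; -16 + 8 = -8
  -8 * -4 = 32; 32 - 1 = 31
  31 * -4 = -124; -124 + 3 = -121
  -121 * -4 = 484; 484 - 2 = 482
Quotient: 4x^3 - 8x^2 + 31x - 121, Remainder: 482


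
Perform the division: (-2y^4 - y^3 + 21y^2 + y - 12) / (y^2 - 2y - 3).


(-2y^4 - y^3 + 21y^2 + y - 12) / (y^2 - 2y - 3)
Step 1: -2y^2 * (y^2 - 2y - 3) = -2y^4 + 4y^3 + 6y^2; subtract.
Step 2: -5y * (y^2 - 2y - 3) = -5y^3 + 10y^2 + 15y; subtract.
Step 3: 5 * (y^2 - 2y - 3) = 5y^2 - 10y - 15; subtract.
Quotient: -2y^2 - 5y + 5, Remainder: -4y + 3


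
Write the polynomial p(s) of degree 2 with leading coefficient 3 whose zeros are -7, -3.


p(s) = 3(s + 7)(s + 3)
Expand: 3s^2 + 30s + 63


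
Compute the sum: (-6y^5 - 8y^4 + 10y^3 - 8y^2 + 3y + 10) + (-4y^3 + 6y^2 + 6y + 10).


Align terms by degree and add:
  -6y^5 - 8y^4 + 10y^3 - 8y^2 + 3y + 10
  -4y^3 + 6y^2 + 6y + 10
= -6y^5 - 8y^4 + 6y^3 - 2y^2 + 9y + 20


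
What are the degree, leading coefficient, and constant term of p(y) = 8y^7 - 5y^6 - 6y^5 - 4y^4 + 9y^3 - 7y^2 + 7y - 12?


Highest power of y is 7, with coefficient 8. Constant term is -12.
Degree = 7, leading coefficient = 8, constant term = -12


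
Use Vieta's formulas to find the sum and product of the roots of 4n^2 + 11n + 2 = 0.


For an^2+bn+c=0: sum = -b/a, product = c/a.
a=4, b=11, c=2
Sum = -(11)/4 = -11/4
Product = (2)/4 = 1/2


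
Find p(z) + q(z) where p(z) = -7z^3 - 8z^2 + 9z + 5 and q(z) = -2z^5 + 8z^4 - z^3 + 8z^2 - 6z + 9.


Align terms by degree and add:
  -7z^3 - 8z^2 + 9z + 5
  -2z^5 + 8z^4 - z^3 + 8z^2 - 6z + 9
= -2z^5 + 8z^4 - 8z^3 + 3z + 14


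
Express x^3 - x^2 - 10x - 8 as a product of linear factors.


Try integer roots (divisors of -8). x=4: p(4)=0.
Divide out (x - 4): quotient is x^2 + 3x + 2.
Factor the quadratic: (x + 1)(x + 2)
Result: (x - 4)(x + 1)(x + 2)


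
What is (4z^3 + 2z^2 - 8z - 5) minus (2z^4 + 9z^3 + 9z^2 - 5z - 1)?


Distribute the minus sign:
  (4z^3 + 2z^2 - 8z - 5)
- (2z^4 + 9z^3 + 9z^2 - 5z - 1)
Negate second polynomial: -2z^4 - 9z^3 - 9z^2 + 5z + 1
Add: -2z^4 - 5z^3 - 7z^2 - 3z - 4


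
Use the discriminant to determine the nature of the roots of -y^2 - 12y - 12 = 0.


D = b^2 - 4ac = (-12)^2 - 4(-1)(-12) = 144 - 48 = 96
Since D > 0: two distinct irrational roots


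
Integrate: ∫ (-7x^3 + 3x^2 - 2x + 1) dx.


Reverse power rule on each term:
  ∫ -7x^3 dx = -(7/4)x^4
  ∫ 3x^2 dx = x^3
  ∫ -2x dx = -x^2
  ∫ 1 dx = x
F(x) = -(7/4)x^4 + x^3 - x^2 + x + C


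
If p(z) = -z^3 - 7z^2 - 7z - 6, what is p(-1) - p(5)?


p(-1) = -5
p(5) = -341
p(-1) - p(5) = -5 + 341 = 336


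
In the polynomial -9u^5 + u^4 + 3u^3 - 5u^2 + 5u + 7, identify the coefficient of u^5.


Read off the coefficient of u^5: -9


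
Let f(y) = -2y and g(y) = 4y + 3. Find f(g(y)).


Substitute g(y) into f:
f(g(y)) = -2*(4y + 3)
Expand and combine: -8y - 6


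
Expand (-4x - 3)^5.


Expand (-4x - 3)^5 by repeated multiplication:
  (-4x - 3)^2 = 16x^2 + 24x + 9
  (-4x - 3)^3 = -64x^3 - 144x^2 - 108x - 27
  (-4x - 3)^4 = 256x^4 + 768x^3 + 864x^2 + 432x + 81
= -1024x^5 - 3840x^4 - 5760x^3 - 4320x^2 - 1620x - 243


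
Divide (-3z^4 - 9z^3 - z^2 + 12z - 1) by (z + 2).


(-3z^4 - 9z^3 - z^2 + 12z - 1) / (z + 2)
Step 1: -3z^3 * (z + 2) = -3z^4 - 6z^3; subtract.
Step 2: -3z^2 * (z + 2) = -3z^3 - 6z^2; subtract.
Step 3: 5z * (z + 2) = 5z^2 + 10z; subtract.
Step 4: 2 * (z + 2) = 2z + 4; subtract.
Quotient: -3z^3 - 3z^2 + 5z + 2, Remainder: -5


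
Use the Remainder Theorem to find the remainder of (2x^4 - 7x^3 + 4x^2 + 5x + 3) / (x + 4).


By the Remainder Theorem, the remainder equals p(-4):
  2*(-4)^4 = 512
  -7*(-4)^3 = 448
  4*(-4)^2 = 64
  5*(-4)^1 = -20
  constant: 3
Sum: 512 + 448 + 64 - 20 + 3 = 1007
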